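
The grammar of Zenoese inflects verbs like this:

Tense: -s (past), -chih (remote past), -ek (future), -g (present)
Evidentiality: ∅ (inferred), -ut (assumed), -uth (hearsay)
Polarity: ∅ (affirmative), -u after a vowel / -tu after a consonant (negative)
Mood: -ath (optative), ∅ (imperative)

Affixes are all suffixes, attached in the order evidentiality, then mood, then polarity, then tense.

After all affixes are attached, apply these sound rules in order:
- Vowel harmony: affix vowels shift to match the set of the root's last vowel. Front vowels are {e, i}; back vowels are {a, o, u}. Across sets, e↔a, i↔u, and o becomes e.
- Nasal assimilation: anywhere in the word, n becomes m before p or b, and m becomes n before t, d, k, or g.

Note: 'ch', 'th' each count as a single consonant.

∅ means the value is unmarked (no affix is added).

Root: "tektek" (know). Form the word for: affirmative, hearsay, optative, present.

tektekithethg

Attach evidentiality hearsay -uth → tektekuth.
Attach mood optative -ath → tektekuthath.
polarity = affirmative: zero marking, form stays tektekuthath.
Attach tense present -g → tektekuthathg.
Apply vowel harmony: tektekuthathg → tektekithethg.
Nasal assimilation: no change.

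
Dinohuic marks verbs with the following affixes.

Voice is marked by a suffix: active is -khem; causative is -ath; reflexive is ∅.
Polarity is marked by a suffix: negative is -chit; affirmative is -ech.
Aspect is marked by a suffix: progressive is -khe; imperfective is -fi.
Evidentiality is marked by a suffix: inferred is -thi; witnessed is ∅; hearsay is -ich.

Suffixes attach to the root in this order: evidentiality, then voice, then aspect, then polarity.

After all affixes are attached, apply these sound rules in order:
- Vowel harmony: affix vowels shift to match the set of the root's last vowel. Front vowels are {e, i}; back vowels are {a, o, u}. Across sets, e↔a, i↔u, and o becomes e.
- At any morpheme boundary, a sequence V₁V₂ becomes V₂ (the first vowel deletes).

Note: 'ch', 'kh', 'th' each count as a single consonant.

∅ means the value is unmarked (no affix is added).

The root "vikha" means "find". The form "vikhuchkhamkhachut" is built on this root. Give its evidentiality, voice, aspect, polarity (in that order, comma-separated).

hearsay, active, progressive, negative

Segment: vikha-ich-khem-khe-chit.
evidentiality: -ich → hearsay.
voice: -khem → active.
aspect: -khe → progressive.
polarity: -chit → negative.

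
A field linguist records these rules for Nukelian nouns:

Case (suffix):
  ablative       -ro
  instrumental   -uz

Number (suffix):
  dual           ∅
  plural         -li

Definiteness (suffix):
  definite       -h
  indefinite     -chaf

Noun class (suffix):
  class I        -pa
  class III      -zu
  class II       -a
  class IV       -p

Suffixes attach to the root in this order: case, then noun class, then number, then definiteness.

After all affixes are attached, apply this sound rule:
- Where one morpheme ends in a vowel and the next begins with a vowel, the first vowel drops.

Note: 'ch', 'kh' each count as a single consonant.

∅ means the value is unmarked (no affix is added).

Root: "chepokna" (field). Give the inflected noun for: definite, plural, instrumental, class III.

chepoknuzzulih

Attach case instrumental -uz → chepoknauz.
Attach noun class class III -zu → chepoknauzzu.
Attach number plural -li → chepoknauzzuli.
Attach definiteness definite -h → chepoknauzzulih.
Apply vowel deletion: chepoknauzzulih → chepoknuzzulih.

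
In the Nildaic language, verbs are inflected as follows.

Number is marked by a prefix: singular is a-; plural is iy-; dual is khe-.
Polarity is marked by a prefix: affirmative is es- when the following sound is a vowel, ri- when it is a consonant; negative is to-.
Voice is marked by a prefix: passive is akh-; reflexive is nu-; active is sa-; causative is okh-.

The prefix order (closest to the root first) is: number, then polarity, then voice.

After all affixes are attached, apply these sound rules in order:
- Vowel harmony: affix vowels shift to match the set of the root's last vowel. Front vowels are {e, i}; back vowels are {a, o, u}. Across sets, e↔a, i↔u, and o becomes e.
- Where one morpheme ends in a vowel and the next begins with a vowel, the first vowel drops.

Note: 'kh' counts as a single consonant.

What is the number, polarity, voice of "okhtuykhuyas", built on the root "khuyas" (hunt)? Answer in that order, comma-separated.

plural, negative, causative

Segment: okh-to-iy-khuyas.
number: iy- → plural.
polarity: to- → negative.
voice: okh- → causative.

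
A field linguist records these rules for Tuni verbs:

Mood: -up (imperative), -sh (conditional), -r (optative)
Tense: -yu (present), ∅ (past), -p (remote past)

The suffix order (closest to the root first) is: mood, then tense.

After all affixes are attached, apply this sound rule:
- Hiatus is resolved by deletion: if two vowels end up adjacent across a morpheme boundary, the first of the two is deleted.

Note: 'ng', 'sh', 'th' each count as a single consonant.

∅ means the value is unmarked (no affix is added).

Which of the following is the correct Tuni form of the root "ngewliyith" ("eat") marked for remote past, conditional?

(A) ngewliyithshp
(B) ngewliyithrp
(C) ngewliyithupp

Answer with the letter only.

Attach mood conditional -sh → ngewliyithsh.
Attach tense remote past -p → ngewliyithshp.
Vowel deletion: no change.
So the correct form is ngewliyithshp, option (A).
(C) ngewliyithupp is wrong: it uses imperative instead of conditional for mood.
(B) ngewliyithrp is wrong: it uses optative instead of conditional for mood.

A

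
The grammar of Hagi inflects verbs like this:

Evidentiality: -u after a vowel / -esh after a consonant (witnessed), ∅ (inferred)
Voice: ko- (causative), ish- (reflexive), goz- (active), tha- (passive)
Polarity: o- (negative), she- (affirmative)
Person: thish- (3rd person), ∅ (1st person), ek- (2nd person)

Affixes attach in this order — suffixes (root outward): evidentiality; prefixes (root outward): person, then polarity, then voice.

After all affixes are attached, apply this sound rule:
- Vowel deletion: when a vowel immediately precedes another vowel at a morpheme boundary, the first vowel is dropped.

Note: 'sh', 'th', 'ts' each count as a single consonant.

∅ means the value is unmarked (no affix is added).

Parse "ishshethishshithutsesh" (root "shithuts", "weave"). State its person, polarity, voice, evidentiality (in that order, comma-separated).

3rd person, affirmative, reflexive, witnessed

Segment: ish-she-thish-shithuts-esh.
person: thish- → 3rd person.
polarity: she- → affirmative.
voice: ish- → reflexive.
evidentiality: -u/esh → witnessed.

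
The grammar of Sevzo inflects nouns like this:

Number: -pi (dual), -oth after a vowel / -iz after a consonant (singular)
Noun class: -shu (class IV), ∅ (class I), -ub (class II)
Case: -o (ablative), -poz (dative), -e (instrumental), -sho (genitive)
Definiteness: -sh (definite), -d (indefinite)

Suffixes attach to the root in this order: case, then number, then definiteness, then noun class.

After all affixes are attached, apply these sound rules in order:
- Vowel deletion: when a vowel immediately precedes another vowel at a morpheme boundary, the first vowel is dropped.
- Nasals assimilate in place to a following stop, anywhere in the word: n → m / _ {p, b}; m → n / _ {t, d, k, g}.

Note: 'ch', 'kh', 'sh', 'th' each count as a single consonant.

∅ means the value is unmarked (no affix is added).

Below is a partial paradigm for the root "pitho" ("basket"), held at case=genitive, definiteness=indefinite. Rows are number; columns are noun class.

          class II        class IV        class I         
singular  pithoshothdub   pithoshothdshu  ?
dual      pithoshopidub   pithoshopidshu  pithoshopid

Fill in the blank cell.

Attach case genitive -sho → pithosho.
Attach number singular -oth (after vowel 'o') → pithoshooth.
Attach definiteness indefinite -d → pithoshoothd.
noun class = class I: zero marking, form stays pithoshoothd.
Apply vowel deletion: pithoshoothd → pithoshothd.
Nasal assimilation: no change.

pithoshothd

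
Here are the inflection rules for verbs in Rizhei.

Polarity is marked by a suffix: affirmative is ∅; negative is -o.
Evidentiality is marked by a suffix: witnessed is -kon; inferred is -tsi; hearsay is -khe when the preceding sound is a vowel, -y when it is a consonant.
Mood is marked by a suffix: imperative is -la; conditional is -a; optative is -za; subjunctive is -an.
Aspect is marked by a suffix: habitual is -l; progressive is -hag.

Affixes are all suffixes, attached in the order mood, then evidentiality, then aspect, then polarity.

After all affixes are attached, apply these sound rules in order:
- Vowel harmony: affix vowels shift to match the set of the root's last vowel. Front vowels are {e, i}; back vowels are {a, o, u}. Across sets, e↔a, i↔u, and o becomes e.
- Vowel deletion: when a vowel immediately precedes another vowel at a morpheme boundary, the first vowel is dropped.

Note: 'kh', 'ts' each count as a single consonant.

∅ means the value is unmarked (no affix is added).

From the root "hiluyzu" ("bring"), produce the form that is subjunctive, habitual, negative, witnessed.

Attach mood subjunctive -an → hiluyzuan.
Attach evidentiality witnessed -kon → hiluyzuankon.
Attach aspect habitual -l → hiluyzuankonl.
Attach polarity negative -o → hiluyzuankonlo.
Vowel harmony: no change.
Apply vowel deletion: hiluyzuankonlo → hiluyzankonlo.

hiluyzankonlo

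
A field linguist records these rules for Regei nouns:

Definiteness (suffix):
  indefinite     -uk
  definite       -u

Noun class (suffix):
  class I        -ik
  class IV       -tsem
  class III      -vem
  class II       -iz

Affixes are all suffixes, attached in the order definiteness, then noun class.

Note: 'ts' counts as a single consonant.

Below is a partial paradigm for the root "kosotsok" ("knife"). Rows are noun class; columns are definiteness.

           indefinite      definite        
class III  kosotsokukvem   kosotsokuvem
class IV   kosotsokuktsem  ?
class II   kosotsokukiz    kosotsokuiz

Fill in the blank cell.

Attach definiteness definite -u → kosotsoku.
Attach noun class class IV -tsem → kosotsokutsem.

kosotsokutsem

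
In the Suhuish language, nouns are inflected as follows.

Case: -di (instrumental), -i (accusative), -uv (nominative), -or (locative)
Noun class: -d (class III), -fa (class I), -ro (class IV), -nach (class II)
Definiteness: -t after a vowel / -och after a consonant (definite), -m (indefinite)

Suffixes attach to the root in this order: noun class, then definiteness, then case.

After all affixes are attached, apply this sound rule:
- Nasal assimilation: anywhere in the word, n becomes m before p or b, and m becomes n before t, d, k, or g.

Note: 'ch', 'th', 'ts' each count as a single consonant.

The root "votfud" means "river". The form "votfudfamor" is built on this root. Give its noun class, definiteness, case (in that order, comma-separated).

Segment: votfud-fa-m-or.
noun class: -fa → class I.
definiteness: -m → indefinite.
case: -or → locative.

class I, indefinite, locative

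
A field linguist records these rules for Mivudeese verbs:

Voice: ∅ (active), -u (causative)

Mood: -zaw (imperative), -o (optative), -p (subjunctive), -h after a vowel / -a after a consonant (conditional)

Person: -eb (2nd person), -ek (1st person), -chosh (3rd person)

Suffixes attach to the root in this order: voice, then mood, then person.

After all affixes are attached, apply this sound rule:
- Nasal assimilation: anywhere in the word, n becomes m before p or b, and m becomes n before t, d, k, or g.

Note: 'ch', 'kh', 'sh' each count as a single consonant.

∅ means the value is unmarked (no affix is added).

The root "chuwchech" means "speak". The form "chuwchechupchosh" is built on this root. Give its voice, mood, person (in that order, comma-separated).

causative, subjunctive, 3rd person

Segment: chuwchech-u-p-chosh.
voice: -u → causative.
mood: -p → subjunctive.
person: -chosh → 3rd person.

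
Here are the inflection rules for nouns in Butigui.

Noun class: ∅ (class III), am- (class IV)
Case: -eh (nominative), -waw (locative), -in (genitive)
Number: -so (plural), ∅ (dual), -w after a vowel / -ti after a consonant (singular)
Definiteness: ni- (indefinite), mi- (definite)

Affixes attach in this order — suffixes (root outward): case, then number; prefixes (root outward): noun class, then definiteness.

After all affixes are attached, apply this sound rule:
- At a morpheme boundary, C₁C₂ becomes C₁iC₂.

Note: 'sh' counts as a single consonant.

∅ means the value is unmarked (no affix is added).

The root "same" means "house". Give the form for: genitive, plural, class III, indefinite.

noun class = class III: zero marking, form stays same.
Attach case genitive -in → samein.
Attach definiteness indefinite ni- → nisamein.
Attach number plural -so → nisameinso.
Apply epenthesis: nisameinso → nisameiniso.

nisameiniso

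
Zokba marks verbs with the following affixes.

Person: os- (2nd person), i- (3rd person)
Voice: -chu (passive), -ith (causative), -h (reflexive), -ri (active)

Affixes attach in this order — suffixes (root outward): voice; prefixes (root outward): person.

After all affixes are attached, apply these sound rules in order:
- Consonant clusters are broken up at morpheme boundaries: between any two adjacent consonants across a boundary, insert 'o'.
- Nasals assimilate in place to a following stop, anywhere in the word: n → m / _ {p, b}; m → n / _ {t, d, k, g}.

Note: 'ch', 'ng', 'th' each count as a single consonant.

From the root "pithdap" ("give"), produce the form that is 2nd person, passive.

Attach person 2nd person os- → ospithdap.
Attach voice passive -chu → ospithdapchu.
Apply epenthesis: ospithdapchu → osopithdapochu.
Nasal assimilation: no change.

osopithdapochu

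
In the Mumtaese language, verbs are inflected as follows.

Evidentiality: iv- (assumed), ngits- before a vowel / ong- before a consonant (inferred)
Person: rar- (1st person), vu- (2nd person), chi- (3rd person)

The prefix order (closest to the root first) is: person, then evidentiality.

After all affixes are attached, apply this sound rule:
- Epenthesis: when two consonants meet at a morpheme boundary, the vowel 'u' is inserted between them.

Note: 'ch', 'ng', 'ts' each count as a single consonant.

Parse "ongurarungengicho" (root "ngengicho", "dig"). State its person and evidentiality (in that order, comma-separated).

Segment: ong-rar-ngengicho.
person: rar- → 1st person.
evidentiality: ngits/ong- → inferred.

1st person, inferred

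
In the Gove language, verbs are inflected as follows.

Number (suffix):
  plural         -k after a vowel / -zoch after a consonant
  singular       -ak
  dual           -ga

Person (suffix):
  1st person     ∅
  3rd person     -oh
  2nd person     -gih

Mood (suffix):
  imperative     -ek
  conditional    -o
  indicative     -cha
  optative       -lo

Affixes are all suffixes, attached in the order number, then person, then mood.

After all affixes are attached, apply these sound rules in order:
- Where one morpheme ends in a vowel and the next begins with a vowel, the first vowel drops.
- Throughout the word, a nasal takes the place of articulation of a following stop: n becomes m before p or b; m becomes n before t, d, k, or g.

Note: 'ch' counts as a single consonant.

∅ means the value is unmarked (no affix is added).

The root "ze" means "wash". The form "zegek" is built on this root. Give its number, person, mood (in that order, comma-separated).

dual, 1st person, imperative

Segment: ze-ga-ek.
number: -ga → dual.
person: ∅ → 1st person.
mood: -ek → imperative.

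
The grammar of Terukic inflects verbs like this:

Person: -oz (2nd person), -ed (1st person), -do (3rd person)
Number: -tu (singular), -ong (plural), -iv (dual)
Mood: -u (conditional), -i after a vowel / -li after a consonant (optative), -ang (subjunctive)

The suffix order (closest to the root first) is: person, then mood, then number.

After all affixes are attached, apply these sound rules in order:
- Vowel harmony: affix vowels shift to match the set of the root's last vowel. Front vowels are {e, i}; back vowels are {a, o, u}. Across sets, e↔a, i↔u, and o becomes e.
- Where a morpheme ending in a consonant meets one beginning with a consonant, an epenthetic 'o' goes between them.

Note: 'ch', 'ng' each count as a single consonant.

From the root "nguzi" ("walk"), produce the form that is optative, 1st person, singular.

nguziedoliti

Attach person 1st person -ed → nguzied.
Attach mood optative -li (after consonant 'd') → nguziedli.
Attach number singular -tu → nguziedlitu.
Apply vowel harmony: nguziedlitu → nguziedliti.
Apply epenthesis: nguziedliti → nguziedoliti.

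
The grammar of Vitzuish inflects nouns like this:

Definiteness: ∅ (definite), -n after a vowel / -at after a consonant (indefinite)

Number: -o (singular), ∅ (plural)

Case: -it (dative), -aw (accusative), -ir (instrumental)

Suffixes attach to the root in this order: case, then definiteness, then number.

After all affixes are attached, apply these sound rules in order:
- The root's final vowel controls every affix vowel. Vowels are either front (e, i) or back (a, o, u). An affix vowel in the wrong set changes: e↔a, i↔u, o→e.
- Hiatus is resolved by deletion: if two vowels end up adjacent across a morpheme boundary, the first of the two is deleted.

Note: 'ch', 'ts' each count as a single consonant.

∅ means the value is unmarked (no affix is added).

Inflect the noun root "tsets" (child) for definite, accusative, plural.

Attach case accusative -aw → tsetsaw.
definiteness = definite: zero marking, form stays tsetsaw.
number = plural: zero marking, form stays tsetsaw.
Apply vowel harmony: tsetsaw → tsetsew.
Vowel deletion: no change.

tsetsew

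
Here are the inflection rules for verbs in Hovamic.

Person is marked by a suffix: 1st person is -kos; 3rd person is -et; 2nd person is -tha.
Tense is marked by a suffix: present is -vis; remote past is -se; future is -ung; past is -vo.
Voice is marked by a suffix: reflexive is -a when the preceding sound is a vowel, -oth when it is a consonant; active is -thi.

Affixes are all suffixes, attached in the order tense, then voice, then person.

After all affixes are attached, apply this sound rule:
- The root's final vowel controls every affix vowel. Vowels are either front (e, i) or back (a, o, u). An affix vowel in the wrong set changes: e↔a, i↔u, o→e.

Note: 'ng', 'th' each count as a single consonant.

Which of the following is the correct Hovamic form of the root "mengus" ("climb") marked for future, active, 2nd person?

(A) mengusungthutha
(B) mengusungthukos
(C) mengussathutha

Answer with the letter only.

Attach tense future -ung → mengusung.
Attach voice active -thi → mengusungthi.
Attach person 2nd person -tha → mengusungthitha.
Apply vowel harmony: mengusungthitha → mengusungthutha.
So the correct form is mengusungthutha, option (A).
(C) mengussathutha is wrong: it uses remote past instead of future for tense.
(B) mengusungthukos is wrong: it uses 1st person instead of 2nd person for person.

A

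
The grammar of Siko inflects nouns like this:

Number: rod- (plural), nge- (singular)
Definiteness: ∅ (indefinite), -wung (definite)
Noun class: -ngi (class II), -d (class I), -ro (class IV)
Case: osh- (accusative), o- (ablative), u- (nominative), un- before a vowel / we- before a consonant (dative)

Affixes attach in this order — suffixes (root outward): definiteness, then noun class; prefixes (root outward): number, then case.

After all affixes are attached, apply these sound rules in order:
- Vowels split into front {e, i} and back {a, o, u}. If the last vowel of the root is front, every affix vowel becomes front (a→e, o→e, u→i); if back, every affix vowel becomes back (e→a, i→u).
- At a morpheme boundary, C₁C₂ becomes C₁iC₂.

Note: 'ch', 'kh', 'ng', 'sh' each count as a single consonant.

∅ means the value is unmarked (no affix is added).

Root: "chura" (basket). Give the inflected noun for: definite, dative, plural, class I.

Attach number plural rod- → rodchura.
Attach definiteness definite -wung → rodchurawung.
Attach case dative we- (before consonant 'r') → werodchurawung.
Attach noun class class I -d → werodchurawungd.
Apply vowel harmony: werodchurawungd → warodchurawungd.
Apply epenthesis: warodchurawungd → warodichurawungid.

warodichurawungid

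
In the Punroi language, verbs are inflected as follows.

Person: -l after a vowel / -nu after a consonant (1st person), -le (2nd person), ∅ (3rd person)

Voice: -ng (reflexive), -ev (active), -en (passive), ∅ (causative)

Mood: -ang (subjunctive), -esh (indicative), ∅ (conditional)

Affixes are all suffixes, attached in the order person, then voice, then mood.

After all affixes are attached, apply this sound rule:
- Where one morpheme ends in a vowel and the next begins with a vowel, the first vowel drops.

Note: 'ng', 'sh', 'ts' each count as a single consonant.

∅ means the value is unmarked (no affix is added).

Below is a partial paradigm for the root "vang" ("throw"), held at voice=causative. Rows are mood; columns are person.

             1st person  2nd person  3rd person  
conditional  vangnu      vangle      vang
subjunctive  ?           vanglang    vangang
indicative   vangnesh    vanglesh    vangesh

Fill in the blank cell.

Attach person 1st person -nu (after consonant 'ng') → vangnu.
voice = causative: zero marking, form stays vangnu.
Attach mood subjunctive -ang → vangnuang.
Apply vowel deletion: vangnuang → vangnang.

vangnang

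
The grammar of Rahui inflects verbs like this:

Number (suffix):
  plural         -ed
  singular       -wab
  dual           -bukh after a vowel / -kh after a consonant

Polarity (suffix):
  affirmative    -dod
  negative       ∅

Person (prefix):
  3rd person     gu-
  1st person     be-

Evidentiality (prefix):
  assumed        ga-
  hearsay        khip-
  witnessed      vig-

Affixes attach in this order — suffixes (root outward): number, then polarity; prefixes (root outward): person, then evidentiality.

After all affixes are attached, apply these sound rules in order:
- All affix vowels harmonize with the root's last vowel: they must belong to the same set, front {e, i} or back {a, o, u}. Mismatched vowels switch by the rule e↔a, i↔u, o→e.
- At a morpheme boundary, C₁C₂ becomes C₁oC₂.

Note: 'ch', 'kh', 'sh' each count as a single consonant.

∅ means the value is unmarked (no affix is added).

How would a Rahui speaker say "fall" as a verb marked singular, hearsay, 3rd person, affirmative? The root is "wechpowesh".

Attach person 3rd person gu- → guwechpowesh.
Attach evidentiality hearsay khip- → khipguwechpowesh.
Attach number singular -wab → khipguwechpoweshwab.
Attach polarity affirmative -dod → khipguwechpoweshwabdod.
Apply vowel harmony: khipguwechpoweshwabdod → khipgiwechpoweshwebded.
Apply epenthesis: khipgiwechpoweshwebded → khipogiwechpoweshoweboded.

khipogiwechpoweshoweboded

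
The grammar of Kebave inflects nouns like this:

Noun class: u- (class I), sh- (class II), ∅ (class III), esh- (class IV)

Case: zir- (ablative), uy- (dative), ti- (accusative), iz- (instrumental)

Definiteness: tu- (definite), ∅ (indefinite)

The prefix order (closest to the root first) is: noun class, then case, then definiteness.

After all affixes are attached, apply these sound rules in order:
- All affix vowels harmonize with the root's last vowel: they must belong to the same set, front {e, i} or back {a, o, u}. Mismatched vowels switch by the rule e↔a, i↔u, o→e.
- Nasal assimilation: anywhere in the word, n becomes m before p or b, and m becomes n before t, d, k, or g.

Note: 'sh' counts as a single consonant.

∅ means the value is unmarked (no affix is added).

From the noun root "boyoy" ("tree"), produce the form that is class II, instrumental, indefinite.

Attach noun class class II sh- → shboyoy.
Attach case instrumental iz- → izshboyoy.
definiteness = indefinite: zero marking, form stays izshboyoy.
Apply vowel harmony: izshboyoy → uzshboyoy.
Nasal assimilation: no change.

uzshboyoy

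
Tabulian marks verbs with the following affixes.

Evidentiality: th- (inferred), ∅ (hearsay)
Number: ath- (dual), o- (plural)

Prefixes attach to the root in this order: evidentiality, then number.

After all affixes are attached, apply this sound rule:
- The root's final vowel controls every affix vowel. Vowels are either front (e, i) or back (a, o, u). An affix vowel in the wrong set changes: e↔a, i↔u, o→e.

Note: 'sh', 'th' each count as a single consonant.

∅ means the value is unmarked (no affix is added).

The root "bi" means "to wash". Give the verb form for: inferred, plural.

ethbi

Attach evidentiality inferred th- → thbi.
Attach number plural o- → othbi.
Apply vowel harmony: othbi → ethbi.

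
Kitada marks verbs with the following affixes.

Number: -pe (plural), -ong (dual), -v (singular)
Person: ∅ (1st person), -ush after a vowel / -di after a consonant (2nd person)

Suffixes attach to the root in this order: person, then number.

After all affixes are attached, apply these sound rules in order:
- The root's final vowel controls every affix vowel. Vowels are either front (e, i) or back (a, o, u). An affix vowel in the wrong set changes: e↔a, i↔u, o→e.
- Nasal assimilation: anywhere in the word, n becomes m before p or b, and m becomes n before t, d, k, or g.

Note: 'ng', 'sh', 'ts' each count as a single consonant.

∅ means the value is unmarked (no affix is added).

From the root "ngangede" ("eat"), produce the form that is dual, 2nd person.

ngangedeisheng

Attach person 2nd person -ush (after vowel 'e') → ngangedeush.
Attach number dual -ong → ngangedeushong.
Apply vowel harmony: ngangedeushong → ngangedeisheng.
Nasal assimilation: no change.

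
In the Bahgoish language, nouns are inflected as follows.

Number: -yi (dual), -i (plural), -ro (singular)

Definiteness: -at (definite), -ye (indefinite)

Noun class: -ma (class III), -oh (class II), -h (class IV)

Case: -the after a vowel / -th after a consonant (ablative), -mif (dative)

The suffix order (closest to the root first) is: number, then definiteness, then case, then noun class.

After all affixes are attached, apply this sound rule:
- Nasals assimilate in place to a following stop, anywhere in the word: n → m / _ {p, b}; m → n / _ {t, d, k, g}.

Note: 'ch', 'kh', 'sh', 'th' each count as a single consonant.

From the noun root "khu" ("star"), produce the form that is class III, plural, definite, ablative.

Attach number plural -i → khui.
Attach definiteness definite -at → khuiat.
Attach case ablative -th (after consonant 't') → khuiatth.
Attach noun class class III -ma → khuiatthma.
Nasal assimilation: no change.

khuiatthma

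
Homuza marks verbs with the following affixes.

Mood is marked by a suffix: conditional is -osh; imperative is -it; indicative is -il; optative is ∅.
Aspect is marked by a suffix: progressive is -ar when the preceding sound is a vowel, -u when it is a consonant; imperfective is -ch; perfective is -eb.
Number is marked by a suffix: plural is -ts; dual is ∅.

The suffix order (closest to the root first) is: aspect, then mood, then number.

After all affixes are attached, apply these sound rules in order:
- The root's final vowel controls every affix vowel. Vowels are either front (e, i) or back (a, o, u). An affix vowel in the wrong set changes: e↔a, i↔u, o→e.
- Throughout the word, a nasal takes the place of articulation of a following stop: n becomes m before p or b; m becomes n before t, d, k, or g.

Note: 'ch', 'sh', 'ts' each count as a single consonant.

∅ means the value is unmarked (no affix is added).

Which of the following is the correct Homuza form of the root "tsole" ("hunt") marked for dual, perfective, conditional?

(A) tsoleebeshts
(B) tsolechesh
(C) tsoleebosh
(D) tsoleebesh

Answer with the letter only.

Attach aspect perfective -eb → tsoleeb.
Attach mood conditional -osh → tsoleebosh.
number = dual: zero marking, form stays tsoleebosh.
Apply vowel harmony: tsoleebosh → tsoleebesh.
Nasal assimilation: no change.
So the correct form is tsoleebesh, option (D).
(A) tsoleebeshts is wrong: it uses plural instead of dual for number.
(B) tsolechesh is wrong: it uses imperfective instead of perfective for aspect.
(C) tsoleebosh is wrong: it fails to apply the sound rule(s).

D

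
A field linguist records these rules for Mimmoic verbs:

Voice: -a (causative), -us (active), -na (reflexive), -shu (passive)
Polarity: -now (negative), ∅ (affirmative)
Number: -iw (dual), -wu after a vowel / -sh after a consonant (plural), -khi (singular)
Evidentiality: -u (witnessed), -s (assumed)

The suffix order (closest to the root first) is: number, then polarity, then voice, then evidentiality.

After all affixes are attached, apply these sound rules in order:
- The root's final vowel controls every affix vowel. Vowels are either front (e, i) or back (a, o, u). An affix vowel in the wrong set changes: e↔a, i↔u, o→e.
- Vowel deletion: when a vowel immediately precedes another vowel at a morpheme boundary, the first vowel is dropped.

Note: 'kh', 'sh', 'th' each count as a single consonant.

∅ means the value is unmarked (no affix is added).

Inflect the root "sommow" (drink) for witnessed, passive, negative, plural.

Attach number plural -sh (after consonant 'w') → sommowsh.
Attach polarity negative -now → sommowshnow.
Attach voice passive -shu → sommowshnowshu.
Attach evidentiality witnessed -u → sommowshnowshuu.
Vowel harmony: no change.
Apply vowel deletion: sommowshnowshuu → sommowshnowshu.

sommowshnowshu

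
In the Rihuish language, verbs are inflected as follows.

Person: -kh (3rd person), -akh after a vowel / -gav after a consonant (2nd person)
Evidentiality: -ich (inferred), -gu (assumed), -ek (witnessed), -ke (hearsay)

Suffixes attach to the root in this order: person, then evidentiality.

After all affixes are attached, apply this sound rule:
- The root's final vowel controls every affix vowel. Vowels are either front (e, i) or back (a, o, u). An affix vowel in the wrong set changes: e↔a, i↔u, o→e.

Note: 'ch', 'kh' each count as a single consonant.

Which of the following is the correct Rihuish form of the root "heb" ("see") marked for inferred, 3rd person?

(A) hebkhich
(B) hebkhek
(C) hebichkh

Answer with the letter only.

Attach person 3rd person -kh → hebkh.
Attach evidentiality inferred -ich → hebkhich.
Vowel harmony: no change.
So the correct form is hebkhich, option (A).
(B) hebkhek is wrong: it uses witnessed instead of inferred for evidentiality.
(C) hebichkh is wrong: it has the affixes in the wrong order.

A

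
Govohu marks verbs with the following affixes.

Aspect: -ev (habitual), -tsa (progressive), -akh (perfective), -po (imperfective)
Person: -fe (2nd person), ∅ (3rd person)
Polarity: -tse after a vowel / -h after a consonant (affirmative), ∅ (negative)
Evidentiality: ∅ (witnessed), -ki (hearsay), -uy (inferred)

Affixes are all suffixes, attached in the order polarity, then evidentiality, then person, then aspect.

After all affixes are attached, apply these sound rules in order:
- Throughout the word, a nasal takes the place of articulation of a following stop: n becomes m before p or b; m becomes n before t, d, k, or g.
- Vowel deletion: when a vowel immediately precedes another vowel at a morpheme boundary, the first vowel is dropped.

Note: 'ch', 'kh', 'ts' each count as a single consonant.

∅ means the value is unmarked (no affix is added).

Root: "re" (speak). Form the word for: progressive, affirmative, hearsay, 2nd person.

retsekifetsa

Attach polarity affirmative -tse (after vowel 'e') → retse.
Attach evidentiality hearsay -ki → retseki.
Attach person 2nd person -fe → retsekife.
Attach aspect progressive -tsa → retsekifetsa.
Nasal assimilation: no change.
Vowel deletion: no change.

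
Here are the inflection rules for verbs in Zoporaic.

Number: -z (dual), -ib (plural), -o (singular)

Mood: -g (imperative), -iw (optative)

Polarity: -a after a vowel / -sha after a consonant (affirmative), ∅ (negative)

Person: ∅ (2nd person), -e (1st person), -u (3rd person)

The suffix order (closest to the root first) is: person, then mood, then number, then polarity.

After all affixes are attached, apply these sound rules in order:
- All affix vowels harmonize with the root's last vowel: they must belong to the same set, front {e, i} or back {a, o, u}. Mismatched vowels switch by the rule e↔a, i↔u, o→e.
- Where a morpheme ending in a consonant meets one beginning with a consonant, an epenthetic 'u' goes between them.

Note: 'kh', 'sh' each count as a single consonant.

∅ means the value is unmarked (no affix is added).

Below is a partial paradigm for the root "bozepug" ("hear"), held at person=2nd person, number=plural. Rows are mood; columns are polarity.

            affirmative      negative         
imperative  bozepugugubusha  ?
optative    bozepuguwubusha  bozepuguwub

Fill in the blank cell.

bozepugugub

person = 2nd person: zero marking, form stays bozepug.
Attach mood imperative -g → bozepugg.
Attach number plural -ib → bozepuggib.
polarity = negative: zero marking, form stays bozepuggib.
Apply vowel harmony: bozepuggib → bozepuggub.
Apply epenthesis: bozepuggub → bozepugugub.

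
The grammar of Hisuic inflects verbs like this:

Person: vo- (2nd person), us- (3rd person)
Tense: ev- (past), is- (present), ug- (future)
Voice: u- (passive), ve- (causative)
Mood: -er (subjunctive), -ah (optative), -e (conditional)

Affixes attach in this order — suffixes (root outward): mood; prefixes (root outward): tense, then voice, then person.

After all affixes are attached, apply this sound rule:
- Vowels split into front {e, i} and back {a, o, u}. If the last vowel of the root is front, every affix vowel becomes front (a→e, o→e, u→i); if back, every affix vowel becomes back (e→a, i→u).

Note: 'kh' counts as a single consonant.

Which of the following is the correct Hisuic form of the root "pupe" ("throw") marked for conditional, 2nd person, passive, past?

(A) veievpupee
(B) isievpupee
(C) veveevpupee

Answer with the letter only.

Attach mood conditional -e → pupee.
Attach tense past ev- → evpupee.
Attach voice passive u- → uevpupee.
Attach person 2nd person vo- → vouevpupee.
Apply vowel harmony: vouevpupee → veievpupee.
So the correct form is veievpupee, option (A).
(B) isievpupee is wrong: it uses 3rd person instead of 2nd person for person.
(C) veveevpupee is wrong: it uses causative instead of passive for voice.

A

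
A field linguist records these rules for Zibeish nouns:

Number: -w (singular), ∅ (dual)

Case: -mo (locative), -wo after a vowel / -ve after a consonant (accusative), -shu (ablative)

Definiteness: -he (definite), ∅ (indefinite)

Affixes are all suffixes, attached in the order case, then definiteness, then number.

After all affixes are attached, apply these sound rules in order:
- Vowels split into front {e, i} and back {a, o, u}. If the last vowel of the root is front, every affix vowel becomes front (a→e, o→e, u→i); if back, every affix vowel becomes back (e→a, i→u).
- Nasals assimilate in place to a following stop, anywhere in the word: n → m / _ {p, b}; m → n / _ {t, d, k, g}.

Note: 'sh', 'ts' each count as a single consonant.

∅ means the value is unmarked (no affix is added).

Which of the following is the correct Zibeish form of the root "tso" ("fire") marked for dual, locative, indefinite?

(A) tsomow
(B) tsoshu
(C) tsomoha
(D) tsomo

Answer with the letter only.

Attach case locative -mo → tsomo.
definiteness = indefinite: zero marking, form stays tsomo.
number = dual: zero marking, form stays tsomo.
Vowel harmony: no change.
Nasal assimilation: no change.
So the correct form is tsomo, option (D).
(C) tsomoha is wrong: it uses definite instead of indefinite for definiteness.
(B) tsoshu is wrong: it uses ablative instead of locative for case.
(A) tsomow is wrong: it uses singular instead of dual for number.

D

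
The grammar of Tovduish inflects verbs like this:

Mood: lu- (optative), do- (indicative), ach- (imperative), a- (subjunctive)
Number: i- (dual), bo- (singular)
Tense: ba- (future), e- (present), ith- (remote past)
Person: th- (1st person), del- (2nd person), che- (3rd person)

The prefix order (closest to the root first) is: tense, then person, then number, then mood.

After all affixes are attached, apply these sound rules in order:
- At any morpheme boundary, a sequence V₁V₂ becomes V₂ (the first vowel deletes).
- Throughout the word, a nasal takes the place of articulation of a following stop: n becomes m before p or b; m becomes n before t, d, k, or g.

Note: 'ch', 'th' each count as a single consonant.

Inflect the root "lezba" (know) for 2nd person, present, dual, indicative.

didelelezba

Attach tense present e- → elezba.
Attach person 2nd person del- → delelezba.
Attach number dual i- → idelelezba.
Attach mood indicative do- → doidelelezba.
Apply vowel deletion: doidelelezba → didelelezba.
Nasal assimilation: no change.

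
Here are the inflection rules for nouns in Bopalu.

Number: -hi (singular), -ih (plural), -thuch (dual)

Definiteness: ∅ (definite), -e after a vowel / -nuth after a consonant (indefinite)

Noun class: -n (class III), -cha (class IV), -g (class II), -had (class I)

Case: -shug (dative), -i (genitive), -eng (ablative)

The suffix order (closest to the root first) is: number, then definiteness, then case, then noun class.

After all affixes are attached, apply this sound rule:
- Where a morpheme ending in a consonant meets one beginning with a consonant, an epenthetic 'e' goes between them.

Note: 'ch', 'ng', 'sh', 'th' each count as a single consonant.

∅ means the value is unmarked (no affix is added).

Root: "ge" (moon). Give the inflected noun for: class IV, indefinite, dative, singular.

Attach number singular -hi → gehi.
Attach definiteness indefinite -e (after vowel 'i') → gehie.
Attach case dative -shug → gehieshug.
Attach noun class class IV -cha → gehieshugcha.
Apply epenthesis: gehieshugcha → gehieshugecha.

gehieshugecha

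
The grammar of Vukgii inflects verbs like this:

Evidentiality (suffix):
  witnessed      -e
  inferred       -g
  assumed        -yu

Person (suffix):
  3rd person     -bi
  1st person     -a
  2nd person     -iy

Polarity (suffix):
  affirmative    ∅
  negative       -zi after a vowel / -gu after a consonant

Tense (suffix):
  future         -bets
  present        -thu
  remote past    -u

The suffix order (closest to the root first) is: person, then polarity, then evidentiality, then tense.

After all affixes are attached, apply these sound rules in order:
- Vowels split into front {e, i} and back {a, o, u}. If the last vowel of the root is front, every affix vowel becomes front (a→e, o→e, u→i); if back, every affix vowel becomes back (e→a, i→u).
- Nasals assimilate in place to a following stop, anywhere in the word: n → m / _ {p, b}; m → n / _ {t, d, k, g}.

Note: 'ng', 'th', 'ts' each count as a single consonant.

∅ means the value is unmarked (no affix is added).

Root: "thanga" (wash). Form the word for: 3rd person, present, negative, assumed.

Attach person 3rd person -bi → thangabi.
Attach polarity negative -zi (after vowel 'i') → thangabizi.
Attach evidentiality assumed -yu → thangabiziyu.
Attach tense present -thu → thangabiziyuthu.
Apply vowel harmony: thangabiziyuthu → thangabuzuyuthu.
Nasal assimilation: no change.

thangabuzuyuthu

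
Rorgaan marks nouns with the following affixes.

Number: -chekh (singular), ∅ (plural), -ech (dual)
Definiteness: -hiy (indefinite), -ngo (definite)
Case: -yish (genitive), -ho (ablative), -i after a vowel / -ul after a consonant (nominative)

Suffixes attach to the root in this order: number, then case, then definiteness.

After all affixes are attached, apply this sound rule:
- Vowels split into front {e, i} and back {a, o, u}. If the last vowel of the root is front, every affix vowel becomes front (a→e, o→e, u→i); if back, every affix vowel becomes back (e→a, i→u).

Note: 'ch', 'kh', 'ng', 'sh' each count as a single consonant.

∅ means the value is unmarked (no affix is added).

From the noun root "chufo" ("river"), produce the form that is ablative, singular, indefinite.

chufochakhhohuy

Attach number singular -chekh → chufochekh.
Attach case ablative -ho → chufochekhho.
Attach definiteness indefinite -hiy → chufochekhhohiy.
Apply vowel harmony: chufochekhhohiy → chufochakhhohuy.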